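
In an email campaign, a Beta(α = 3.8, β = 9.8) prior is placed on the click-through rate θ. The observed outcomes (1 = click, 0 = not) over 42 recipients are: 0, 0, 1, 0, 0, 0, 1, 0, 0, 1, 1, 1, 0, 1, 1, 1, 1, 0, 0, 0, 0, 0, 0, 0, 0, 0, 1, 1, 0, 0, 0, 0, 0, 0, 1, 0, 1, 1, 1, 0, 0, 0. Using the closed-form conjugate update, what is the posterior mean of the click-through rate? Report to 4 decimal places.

0.3381

The Beta prior is conjugate to a Binomial/Bernoulli likelihood; the update adds successes to α and failures to β.
Posterior: Beta(α+k, β+n−k) = Beta(3.8+15, 9.8+27) = Beta(18.8, 36.8).
Posterior mean = α/(α+β) = 18.8/55.6 = 0.3381.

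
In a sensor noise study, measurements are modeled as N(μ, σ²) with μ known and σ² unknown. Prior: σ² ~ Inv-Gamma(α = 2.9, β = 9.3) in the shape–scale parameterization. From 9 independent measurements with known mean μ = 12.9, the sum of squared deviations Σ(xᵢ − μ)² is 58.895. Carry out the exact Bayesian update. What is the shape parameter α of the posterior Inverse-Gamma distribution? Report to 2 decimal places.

7.40

With known mean μ and an Inverse-Gamma(α, β) prior on σ², the Normal likelihood is conjugate: posterior is Inv-Gamma(α + n/2, β + Σ(xᵢ−μ)²/2).
Posterior: Inv-Gamma(2.9 + 9/2, 9.3 + 58.895/2) = Inv-Gamma(7.40, 38.7475).
Posterior α = 7.40.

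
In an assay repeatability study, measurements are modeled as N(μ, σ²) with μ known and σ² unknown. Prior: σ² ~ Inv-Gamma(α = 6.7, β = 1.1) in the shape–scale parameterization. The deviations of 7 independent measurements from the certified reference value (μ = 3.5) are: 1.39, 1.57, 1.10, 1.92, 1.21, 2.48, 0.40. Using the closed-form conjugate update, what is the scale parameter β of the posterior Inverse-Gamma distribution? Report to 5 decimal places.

9.63395

With known mean μ and an Inverse-Gamma(α, β) prior on σ², the Normal likelihood is conjugate: posterior is Inv-Gamma(α + n/2, β + Σ(xᵢ−μ)²/2).
Σ(xᵢ−μ)² = (1.39)² + (1.57)² + (1.10)² + (1.92)² + (1.21)² + (2.48)² + (0.40)² = 17.0679.
Posterior: Inv-Gamma(6.7 + 7/2, 1.1 + 17.0679/2) = Inv-Gamma(10.20, 9.63395).
Posterior β = 9.63395.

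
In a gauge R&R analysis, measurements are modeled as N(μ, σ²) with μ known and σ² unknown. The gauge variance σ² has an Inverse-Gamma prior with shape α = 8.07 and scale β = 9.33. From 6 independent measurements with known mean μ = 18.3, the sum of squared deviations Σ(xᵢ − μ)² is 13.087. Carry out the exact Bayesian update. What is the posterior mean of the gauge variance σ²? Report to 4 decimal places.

1.5763

With known mean μ and an Inverse-Gamma(α, β) prior on σ², the Normal likelihood is conjugate: posterior is Inv-Gamma(α + n/2, β + Σ(xᵢ−μ)²/2).
Posterior: Inv-Gamma(8.07 + 6/2, 9.33 + 13.087/2) = Inv-Gamma(11.07, 15.8735).
E[σ²|data] = β/(α−1) = 15.8735/10.07 = 1.5763.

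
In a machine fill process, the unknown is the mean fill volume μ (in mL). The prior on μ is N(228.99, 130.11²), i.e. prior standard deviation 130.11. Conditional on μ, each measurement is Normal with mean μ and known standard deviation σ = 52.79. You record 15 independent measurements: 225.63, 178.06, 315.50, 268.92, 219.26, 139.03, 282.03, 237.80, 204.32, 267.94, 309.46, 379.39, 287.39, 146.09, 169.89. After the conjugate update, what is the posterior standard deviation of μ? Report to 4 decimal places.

13.5561

For Normal data with known variance σ², a Normal(μ₀, σ₀²) prior on μ is conjugate. Posterior precision = 1/σ₀² + n/σ²; posterior mean is the precision-weighted average of μ₀ and x̄.
σ₀² = 130.11² = 16928.6121, σ² = 52.79² = 2786.7841; σ² + n·σ₀² = 2786.7841 + 15·16928.6121 = 256715.9656.
Posterior precision = 1/σ₀² + n/σ² = 1/16928.6121 + 15/2786.7841 = (σ² + n·σ₀²)/(σ₀²σ²) = 256715.9656/(16928.6121·2786.7841); posterior variance σₙ² = σ₀²σ²/(σ² + n·σ₀²) = 16928.6121·2786.7841/256715.9656 = 183.768808.
Posterior SD = √σₙ² = √(16928.6121·2786.7841/256715.9656) = 13.5561.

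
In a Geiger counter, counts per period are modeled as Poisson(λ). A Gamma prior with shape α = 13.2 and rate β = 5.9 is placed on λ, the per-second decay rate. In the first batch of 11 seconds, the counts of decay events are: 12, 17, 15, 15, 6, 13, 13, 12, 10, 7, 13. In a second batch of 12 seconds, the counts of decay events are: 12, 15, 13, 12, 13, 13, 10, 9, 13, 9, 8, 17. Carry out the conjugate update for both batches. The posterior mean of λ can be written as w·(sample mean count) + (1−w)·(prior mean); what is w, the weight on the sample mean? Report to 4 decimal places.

0.7958

With a Gamma(shape α, rate β) prior, the Poisson likelihood is conjugate: the posterior is Gamma(α + ΣXᵢ, β + n).
Total number of seconds: n = 11 + 12 = 23.
Posterior mean = (α₀+S)/(β₀+n) = [n/(β₀+n)]·(S/n) + [β₀/(β₀+n)]·(α₀/β₀), so only n and β₀ enter the weight.
Weight on data w = n/(β₀+n) = 23/(5.9+23) = 23/28.9 = 0.7958.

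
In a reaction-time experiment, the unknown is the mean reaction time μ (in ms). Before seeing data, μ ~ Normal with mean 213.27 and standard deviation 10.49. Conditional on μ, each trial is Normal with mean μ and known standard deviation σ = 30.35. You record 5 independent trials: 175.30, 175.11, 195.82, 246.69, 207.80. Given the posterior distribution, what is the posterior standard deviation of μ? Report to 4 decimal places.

For Normal data with known variance σ², a Normal(μ₀, σ₀²) prior on μ is conjugate. Posterior precision = 1/σ₀² + n/σ²; posterior mean is the precision-weighted average of μ₀ and x̄.
σ₀² = 10.49² = 110.0401, σ² = 30.35² = 921.1225; σ² + n·σ₀² = 921.1225 + 5·110.0401 = 1471.323.
Posterior precision = 1/σ₀² + n/σ² = 1/110.0401 + 5/921.1225 = (σ² + n·σ₀²)/(σ₀²σ²) = 1471.323/(110.0401·921.1225); posterior variance σₙ² = σ₀²σ²/(σ² + n·σ₀²) = 110.0401·921.1225/1471.323 = 68.890660.
Posterior SD = √σₙ² = √(110.0401·921.1225/1471.323) = 8.3000.

8.3000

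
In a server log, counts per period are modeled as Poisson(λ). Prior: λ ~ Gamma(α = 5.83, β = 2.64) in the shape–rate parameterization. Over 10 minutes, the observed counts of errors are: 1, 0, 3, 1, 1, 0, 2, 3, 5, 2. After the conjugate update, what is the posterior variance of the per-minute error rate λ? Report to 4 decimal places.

0.1492

With a Gamma(shape α, rate β) prior, the Poisson likelihood is conjugate: the posterior is Gamma(α + ΣXᵢ, β + n).
Sum of counts S = 18 over n = 10 minutes.
Posterior: Gamma(α+S, β+n) = Gamma(5.83+18, 2.64+10) = Gamma(23.83, 12.64).
Var = α/β² = 23.83/12.64² = 0.1492.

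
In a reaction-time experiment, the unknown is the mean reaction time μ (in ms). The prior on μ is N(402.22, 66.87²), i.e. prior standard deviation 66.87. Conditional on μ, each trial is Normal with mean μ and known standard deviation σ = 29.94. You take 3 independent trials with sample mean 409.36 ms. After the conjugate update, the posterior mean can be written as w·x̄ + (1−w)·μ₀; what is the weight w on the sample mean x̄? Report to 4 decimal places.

For Normal data with known variance σ², a Normal(μ₀, σ₀²) prior on μ is conjugate. Posterior precision = 1/σ₀² + n/σ²; posterior mean is the precision-weighted average of μ₀ and x̄.
σ₀² = 66.87² = 4471.5969, σ² = 29.94² = 896.4036. Prior precision 1/σ₀² = 1/4471.5969; data precision n/σ² = 3/896.4036.
w = (n/σ²)/(1/σ₀² + n/σ²) = n·σ₀²/(σ² + n·σ₀²) = 3·4471.5969/(896.4036 + 3·4471.5969) = 13414.7907/14311.1943 = 0.9374.

0.9374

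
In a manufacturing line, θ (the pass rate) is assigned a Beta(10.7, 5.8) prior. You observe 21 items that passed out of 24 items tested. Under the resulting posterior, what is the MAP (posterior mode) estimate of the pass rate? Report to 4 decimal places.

0.7974

The Beta prior is conjugate to a Binomial/Bernoulli likelihood; the update adds successes to α and failures to β.
Posterior: Beta(α+k, β+n−k) = Beta(10.7+21, 5.8+3) = Beta(31.7, 8.8).
Mode of Beta(a,b) for a,b>1 is (a−1)/(a+b−2) = 30.7/38.5 = 0.7974.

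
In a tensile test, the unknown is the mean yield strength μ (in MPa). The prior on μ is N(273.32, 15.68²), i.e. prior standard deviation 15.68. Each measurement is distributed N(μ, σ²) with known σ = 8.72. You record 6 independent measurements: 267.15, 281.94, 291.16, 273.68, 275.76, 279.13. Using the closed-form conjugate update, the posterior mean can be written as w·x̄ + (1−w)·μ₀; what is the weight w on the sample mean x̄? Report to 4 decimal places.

0.9510

For Normal data with known variance σ², a Normal(μ₀, σ₀²) prior on μ is conjugate. Posterior precision = 1/σ₀² + n/σ²; posterior mean is the precision-weighted average of μ₀ and x̄.
σ₀² = 15.68² = 245.8624, σ² = 8.72² = 76.0384. Prior precision 1/σ₀² = 1/245.8624; data precision n/σ² = 6/76.0384.
w = (n/σ²)/(1/σ₀² + n/σ²) = n·σ₀²/(σ² + n·σ₀²) = 6·245.8624/(76.0384 + 6·245.8624) = 1475.1744/1551.2128 = 0.9510.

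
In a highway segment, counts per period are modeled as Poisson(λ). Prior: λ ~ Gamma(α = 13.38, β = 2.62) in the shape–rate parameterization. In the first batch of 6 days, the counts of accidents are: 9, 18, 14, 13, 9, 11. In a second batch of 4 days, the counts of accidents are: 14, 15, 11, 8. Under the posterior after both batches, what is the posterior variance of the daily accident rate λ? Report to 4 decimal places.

0.8500

With a Gamma(shape α, rate β) prior, the Poisson likelihood is conjugate: the posterior is Gamma(α + ΣXᵢ, β + n).
Batch 1: sum of counts S = 74 over n = 6 days.
After batch 1: Gamma(α+S, β+n) = Gamma(13.38+74, 2.62+6) = Gamma(87.38, 8.62).
Batch 2: sum of counts S = 48 over n = 4 days.
After batch 2: Gamma(α+S, β+n) = Gamma(87.38+48, 8.62+4) = Gamma(135.38, 12.62).
Var = α/β² = 135.38/12.62² = 0.8500.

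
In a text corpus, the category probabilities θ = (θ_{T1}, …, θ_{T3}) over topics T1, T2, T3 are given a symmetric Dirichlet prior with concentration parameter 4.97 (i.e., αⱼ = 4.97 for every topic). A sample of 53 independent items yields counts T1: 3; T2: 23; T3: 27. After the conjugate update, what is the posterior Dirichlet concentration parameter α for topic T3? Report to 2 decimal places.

31.97

The Dirichlet prior is conjugate to the Multinomial likelihood: each posterior αⱼ = prior αⱼ + observed count nⱼ.
Posterior concentration: (7.97, 27.97, 31.97), total = 67.91.
α_{T3} = 4.97 + 27 = 31.97.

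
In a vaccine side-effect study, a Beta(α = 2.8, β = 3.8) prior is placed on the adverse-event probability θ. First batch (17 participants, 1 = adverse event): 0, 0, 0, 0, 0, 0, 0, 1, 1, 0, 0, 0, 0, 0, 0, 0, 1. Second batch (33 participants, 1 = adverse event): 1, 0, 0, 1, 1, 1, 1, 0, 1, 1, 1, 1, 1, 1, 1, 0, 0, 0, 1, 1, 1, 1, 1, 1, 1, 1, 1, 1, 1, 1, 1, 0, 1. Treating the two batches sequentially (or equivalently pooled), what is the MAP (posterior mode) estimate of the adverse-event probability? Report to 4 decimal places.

0.5641

The Beta prior is conjugate to a Binomial/Bernoulli likelihood; the update adds successes to α and failures to β.
After batch 1: Beta(2.8+3, 3.8+14) = Beta(5.8, 17.8).
After batch 2: Beta(5.8+26, 17.8+7) = Beta(31.8, 24.8).
Mode of Beta(a,b) for a,b>1 is (a−1)/(a+b−2) = 30.8/54.6 = 0.5641.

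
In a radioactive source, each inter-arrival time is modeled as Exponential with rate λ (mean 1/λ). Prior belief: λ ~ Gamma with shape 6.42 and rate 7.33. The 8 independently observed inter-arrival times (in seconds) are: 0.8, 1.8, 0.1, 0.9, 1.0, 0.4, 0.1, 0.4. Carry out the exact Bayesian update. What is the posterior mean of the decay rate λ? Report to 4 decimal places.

1.1239

With a Gamma(shape α, rate β) prior on the exponential rate λ, the posterior after n observations with total T = Σxᵢ is Gamma(α+n, β+T).
Sum of observations T = 5.5 seconds; n = 8.
Posterior: Gamma(6.42+8, 7.33+5.5) = Gamma(14.42, 12.83).
Posterior mean of λ = α/β = 14.42/12.83 = 1.1239.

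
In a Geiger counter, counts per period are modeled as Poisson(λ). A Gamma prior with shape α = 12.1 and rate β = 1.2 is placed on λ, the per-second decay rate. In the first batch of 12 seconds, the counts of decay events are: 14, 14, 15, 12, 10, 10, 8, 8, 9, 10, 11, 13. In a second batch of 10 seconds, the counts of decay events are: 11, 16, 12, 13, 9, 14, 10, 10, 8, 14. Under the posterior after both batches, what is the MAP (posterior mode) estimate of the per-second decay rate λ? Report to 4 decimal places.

With a Gamma(shape α, rate β) prior, the Poisson likelihood is conjugate: the posterior is Gamma(α + ΣXᵢ, β + n).
Batch 1: sum of counts S = 134 over n = 12 seconds.
After batch 1: Gamma(α+S, β+n) = Gamma(12.1+134, 1.2+12) = Gamma(146.1, 13.2).
Batch 2: sum of counts S = 117 over n = 10 seconds.
After batch 2: Gamma(α+S, β+n) = Gamma(146.1+117, 13.2+10) = Gamma(263.1, 23.2).
Mode of Gamma(α,β) for α≥1 is (α−1)/β = 262.1/23.2 = 11.2974.

11.2974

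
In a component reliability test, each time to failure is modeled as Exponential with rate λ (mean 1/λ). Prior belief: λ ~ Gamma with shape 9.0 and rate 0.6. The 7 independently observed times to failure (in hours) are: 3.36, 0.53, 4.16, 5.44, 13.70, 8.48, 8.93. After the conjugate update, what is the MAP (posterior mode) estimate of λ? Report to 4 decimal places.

With a Gamma(shape α, rate β) prior on the exponential rate λ, the posterior after n observations with total T = Σxᵢ is Gamma(α+n, β+T).
Sum of observations T = 44.60 hours; n = 7.
Posterior: Gamma(9.0+7, 0.6+44.60) = Gamma(16.0, 45.20).
Mode = (α−1)/β = 0.3319.

0.3319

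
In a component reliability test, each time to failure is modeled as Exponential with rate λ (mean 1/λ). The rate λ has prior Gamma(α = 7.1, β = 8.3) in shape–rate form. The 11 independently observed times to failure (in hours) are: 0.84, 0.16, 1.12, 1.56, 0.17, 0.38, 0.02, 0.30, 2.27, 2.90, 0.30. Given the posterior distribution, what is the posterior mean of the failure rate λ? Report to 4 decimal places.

With a Gamma(shape α, rate β) prior on the exponential rate λ, the posterior after n observations with total T = Σxᵢ is Gamma(α+n, β+T).
Sum of observations T = 10.02 hours; n = 11.
Posterior: Gamma(7.1+11, 8.3+10.02) = Gamma(18.1, 18.32).
Posterior mean of λ = α/β = 18.1/18.32 = 0.9880.

0.9880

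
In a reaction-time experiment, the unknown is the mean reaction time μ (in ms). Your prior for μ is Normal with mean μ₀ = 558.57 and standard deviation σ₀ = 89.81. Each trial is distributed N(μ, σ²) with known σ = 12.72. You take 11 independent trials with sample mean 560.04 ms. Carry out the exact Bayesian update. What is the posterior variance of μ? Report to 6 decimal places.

14.682171

For Normal data with known variance σ², a Normal(μ₀, σ₀²) prior on μ is conjugate. Posterior precision = 1/σ₀² + n/σ²; posterior mean is the precision-weighted average of μ₀ and x̄.
σ₀² = 89.81² = 8065.8361, σ² = 12.72² = 161.7984; σ² + n·σ₀² = 161.7984 + 11·8065.8361 = 88885.9955.
Posterior precision = 1/σ₀² + n/σ² = 1/8065.8361 + 11/161.7984 = (σ² + n·σ₀²)/(σ₀²σ²) = 88885.9955/(8065.8361·161.7984); posterior variance σₙ² = σ₀²σ²/(σ² + n·σ₀²) = 8065.8361·161.7984/88885.9955 = 14.682171.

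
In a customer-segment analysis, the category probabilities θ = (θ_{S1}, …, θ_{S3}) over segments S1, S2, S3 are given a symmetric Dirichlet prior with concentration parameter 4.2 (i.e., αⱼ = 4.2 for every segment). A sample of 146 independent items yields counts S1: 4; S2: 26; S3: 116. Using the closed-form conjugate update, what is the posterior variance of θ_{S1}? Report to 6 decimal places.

The Dirichlet prior is conjugate to the Multinomial likelihood: each posterior αⱼ = prior αⱼ + observed count nⱼ.
Posterior concentration: (8.2, 30.2, 120.2), total = 158.6.
Var[θ_j] = α_j(Σα−α_j)/((Σα)²(Σα+1)) = 8.2·150.4/(158.6²·159.6) = 0.000307.

0.000307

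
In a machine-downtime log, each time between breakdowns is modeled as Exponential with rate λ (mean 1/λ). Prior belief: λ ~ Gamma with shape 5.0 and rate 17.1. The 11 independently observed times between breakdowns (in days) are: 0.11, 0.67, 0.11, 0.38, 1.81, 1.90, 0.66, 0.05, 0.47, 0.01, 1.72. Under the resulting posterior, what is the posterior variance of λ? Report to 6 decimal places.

With a Gamma(shape α, rate β) prior on the exponential rate λ, the posterior after n observations with total T = Σxᵢ is Gamma(α+n, β+T).
Sum of observations T = 7.89 days; n = 11.
Posterior: Gamma(5.0+11, 17.1+7.89) = Gamma(16.0, 24.99).
Var = α/β² = 0.025620.

0.025620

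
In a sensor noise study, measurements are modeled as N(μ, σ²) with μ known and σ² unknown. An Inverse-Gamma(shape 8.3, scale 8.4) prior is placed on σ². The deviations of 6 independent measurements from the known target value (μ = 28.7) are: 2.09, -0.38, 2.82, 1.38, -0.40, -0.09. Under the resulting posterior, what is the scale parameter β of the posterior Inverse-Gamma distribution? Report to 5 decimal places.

With known mean μ and an Inverse-Gamma(α, β) prior on σ², the Normal likelihood is conjugate: posterior is Inv-Gamma(α + n/2, β + Σ(xᵢ−μ)²/2).
Σ(xᵢ−μ)² = (2.09)² + (-0.38)² + (2.82)² + (1.38)² + (-0.40)² + (-0.09)² = 14.5374.
Posterior: Inv-Gamma(8.3 + 6/2, 8.4 + 14.5374/2) = Inv-Gamma(11.30, 15.66870).
Posterior β = 15.66870.

15.66870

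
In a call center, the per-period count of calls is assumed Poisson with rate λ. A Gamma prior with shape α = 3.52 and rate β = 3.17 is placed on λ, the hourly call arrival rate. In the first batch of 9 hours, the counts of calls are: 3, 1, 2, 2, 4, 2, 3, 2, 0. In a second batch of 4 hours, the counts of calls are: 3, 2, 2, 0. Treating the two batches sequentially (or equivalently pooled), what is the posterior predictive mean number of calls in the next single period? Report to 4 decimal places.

With a Gamma(shape α, rate β) prior, the Poisson likelihood is conjugate: the posterior is Gamma(α + ΣXᵢ, β + n).
Batch 1: sum of counts S = 19 over n = 9 hours.
After batch 1: Gamma(α+S, β+n) = Gamma(3.52+19, 3.17+9) = Gamma(22.52, 12.17).
Batch 2: sum of counts S = 7 over n = 4 hours.
After batch 2: Gamma(α+S, β+n) = Gamma(22.52+7, 12.17+4) = Gamma(29.52, 16.17).
The predictive distribution for one future period is NegBinom with mean α/β = 1.8256.

1.8256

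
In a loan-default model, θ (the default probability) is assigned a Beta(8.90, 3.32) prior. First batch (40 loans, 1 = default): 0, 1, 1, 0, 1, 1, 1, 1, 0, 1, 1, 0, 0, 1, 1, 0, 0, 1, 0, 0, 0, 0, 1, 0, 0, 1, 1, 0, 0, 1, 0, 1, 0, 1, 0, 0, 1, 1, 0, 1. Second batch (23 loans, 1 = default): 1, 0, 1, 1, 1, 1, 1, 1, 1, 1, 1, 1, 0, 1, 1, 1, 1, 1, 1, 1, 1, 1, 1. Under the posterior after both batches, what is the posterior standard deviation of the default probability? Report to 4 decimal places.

0.0541

The Beta prior is conjugate to a Binomial/Bernoulli likelihood; the update adds successes to α and failures to β.
After batch 1: Beta(8.90+20, 3.32+20) = Beta(28.90, 23.32).
After batch 2: Beta(28.90+21, 23.32+2) = Beta(49.90, 25.32).
Var = αβ/((α+β)²(α+β+1)) = 49.90·25.32/(75.22²·76.22) = 0.00292974; SD = √0.00292974 = 0.0541.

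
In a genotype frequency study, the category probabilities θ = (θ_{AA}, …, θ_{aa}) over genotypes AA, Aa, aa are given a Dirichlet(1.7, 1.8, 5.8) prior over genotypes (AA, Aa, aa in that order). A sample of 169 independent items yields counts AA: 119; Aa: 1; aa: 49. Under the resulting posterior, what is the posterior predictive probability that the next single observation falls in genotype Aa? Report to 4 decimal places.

0.0157

The Dirichlet prior is conjugate to the Multinomial likelihood: each posterior αⱼ = prior αⱼ + observed count nⱼ.
Posterior concentration: (120.7, 2.8, 54.8), total = 178.3.
P(next = Aa | data) = α_{Aa}/Σα = 0.0157.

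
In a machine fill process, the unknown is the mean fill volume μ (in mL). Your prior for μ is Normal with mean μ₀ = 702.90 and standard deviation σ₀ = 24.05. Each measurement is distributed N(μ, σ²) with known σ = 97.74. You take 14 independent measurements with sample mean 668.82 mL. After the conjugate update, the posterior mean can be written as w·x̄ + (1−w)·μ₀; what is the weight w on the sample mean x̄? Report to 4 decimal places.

For Normal data with known variance σ², a Normal(μ₀, σ₀²) prior on μ is conjugate. Posterior precision = 1/σ₀² + n/σ²; posterior mean is the precision-weighted average of μ₀ and x̄.
σ₀² = 24.05² = 578.4025, σ² = 97.74² = 9553.1076. Prior precision 1/σ₀² = 1/578.4025; data precision n/σ² = 14/9553.1076.
w = (n/σ²)/(1/σ₀² + n/σ²) = n·σ₀²/(σ² + n·σ₀²) = 14·578.4025/(9553.1076 + 14·578.4025) = 8097.635/17650.7426 = 0.4588.

0.4588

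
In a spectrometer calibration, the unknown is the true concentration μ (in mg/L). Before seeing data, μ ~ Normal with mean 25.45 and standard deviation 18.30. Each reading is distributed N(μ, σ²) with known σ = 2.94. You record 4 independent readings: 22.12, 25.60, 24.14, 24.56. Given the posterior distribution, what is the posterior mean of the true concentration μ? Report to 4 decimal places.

For Normal data with known variance σ², a Normal(μ₀, σ₀²) prior on μ is conjugate. Posterior precision = 1/σ₀² + n/σ²; posterior mean is the precision-weighted average of μ₀ and x̄.
Σxᵢ = 22.12 + 25.60 + 24.14 + 24.56 = 96.42, so n·x̄ = 96.42.
σ₀² = 18.30² = 334.89, σ² = 2.94² = 8.6436; σ² + n·σ₀² = 8.6436 + 4·334.89 = 1348.2036.
Posterior mean = (μ₀/σ₀² + n·x̄/σ²)/(1/σ₀² + n/σ²) = (σ²·μ₀ + σ₀²·n·x̄)/(σ² + n·σ₀²) = (8.6436·25.45 + 334.89·96.42)/1348.2036 = 32510.07342/1348.2036 = 24.1136.

24.1136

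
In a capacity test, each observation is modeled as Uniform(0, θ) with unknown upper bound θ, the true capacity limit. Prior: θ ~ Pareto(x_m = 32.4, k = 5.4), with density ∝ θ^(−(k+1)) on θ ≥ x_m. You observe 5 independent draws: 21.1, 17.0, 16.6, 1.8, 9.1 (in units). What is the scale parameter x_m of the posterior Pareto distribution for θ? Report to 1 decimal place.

32.4

A Pareto(scale x_m, shape k) prior on the upper bound θ of Uniform(0, θ) is conjugate: posterior is Pareto(max(x_m, max xᵢ), k + n).
Sample maximum = 21.1; prior scale x_m = 32.4 → posterior scale = max = 32.4.
Posterior shape = 5.4 + 5 = 10.4.
Posterior scale x_m = 32.4.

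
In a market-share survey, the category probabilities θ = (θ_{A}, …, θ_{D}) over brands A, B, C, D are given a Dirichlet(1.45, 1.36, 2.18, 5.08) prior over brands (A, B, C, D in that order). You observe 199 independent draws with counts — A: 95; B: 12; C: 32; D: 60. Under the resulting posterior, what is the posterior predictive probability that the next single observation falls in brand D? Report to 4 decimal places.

0.3113

The Dirichlet prior is conjugate to the Multinomial likelihood: each posterior αⱼ = prior αⱼ + observed count nⱼ.
Posterior concentration: (96.45, 13.36, 34.18, 65.08), total = 209.07.
P(next = D | data) = α_{D}/Σα = 0.3113.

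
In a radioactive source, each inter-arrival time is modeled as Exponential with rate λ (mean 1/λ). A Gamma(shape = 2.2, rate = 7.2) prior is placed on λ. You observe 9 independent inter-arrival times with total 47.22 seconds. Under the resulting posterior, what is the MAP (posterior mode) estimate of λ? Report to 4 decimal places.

With a Gamma(shape α, rate β) prior on the exponential rate λ, the posterior after n observations with total T = Σxᵢ is Gamma(α+n, β+T).
Posterior: Gamma(2.2+9, 7.2+47.22) = Gamma(11.2, 54.42).
Mode = (α−1)/β = 0.1874.

0.1874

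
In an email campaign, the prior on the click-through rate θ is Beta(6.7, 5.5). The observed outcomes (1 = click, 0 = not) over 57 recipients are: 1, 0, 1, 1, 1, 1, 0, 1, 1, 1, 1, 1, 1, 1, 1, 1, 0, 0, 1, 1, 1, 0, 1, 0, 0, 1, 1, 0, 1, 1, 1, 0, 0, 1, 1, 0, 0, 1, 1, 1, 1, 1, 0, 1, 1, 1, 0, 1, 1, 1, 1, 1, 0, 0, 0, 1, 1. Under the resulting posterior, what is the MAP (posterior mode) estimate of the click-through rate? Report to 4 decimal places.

The Beta prior is conjugate to a Binomial/Bernoulli likelihood; the update adds successes to α and failures to β.
Posterior: Beta(α+k, β+n−k) = Beta(6.7+40, 5.5+17) = Beta(46.7, 22.5).
Mode of Beta(a,b) for a,b>1 is (a−1)/(a+b−2) = 45.7/67.2 = 0.6801.

0.6801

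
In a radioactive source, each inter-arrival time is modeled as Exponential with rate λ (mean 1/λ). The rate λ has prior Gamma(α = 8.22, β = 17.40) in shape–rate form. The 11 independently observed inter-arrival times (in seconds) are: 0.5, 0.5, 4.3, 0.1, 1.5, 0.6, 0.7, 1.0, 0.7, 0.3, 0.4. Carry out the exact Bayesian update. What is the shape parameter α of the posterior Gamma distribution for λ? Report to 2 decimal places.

With a Gamma(shape α, rate β) prior on the exponential rate λ, the posterior after n observations with total T = Σxᵢ is Gamma(α+n, β+T).
Sum of observations T = 10.6 seconds; n = 11.
Posterior: Gamma(8.22+11, 17.40+10.6) = Gamma(19.22, 28.00).
Posterior α = 19.22.

19.22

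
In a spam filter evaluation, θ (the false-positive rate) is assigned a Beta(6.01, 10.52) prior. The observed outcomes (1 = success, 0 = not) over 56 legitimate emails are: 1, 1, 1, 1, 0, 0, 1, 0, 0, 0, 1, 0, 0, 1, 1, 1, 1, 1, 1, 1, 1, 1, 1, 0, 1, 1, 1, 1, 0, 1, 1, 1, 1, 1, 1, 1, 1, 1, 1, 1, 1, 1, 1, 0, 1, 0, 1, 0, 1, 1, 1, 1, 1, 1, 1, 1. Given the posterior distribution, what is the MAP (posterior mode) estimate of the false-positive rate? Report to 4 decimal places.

0.6949

The Beta prior is conjugate to a Binomial/Bernoulli likelihood; the update adds successes to α and failures to β.
Posterior: Beta(α+k, β+n−k) = Beta(6.01+44, 10.52+12) = Beta(50.01, 22.52).
Mode of Beta(a,b) for a,b>1 is (a−1)/(a+b−2) = 49.01/70.53 = 0.6949.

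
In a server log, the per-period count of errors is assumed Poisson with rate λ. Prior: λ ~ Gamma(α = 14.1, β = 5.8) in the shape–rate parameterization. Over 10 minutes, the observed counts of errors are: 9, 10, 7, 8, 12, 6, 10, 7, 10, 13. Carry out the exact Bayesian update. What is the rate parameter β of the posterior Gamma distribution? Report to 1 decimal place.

15.8

With a Gamma(shape α, rate β) prior, the Poisson likelihood is conjugate: the posterior is Gamma(α + ΣXᵢ, β + n).
Sum of counts S = 92 over n = 10 minutes.
Posterior: Gamma(α+S, β+n) = Gamma(14.1+92, 5.8+10) = Gamma(106.1, 15.8).
Posterior β = 15.8.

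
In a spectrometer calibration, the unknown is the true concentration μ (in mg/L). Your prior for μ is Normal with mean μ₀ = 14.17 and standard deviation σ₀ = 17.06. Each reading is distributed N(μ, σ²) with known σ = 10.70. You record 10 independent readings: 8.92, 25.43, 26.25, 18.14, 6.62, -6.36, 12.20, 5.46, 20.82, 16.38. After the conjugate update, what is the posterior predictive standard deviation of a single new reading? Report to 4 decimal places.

11.2029

For Normal data with known variance σ², a Normal(μ₀, σ₀²) prior on μ is conjugate. Posterior precision = 1/σ₀² + n/σ²; posterior mean is the precision-weighted average of μ₀ and x̄.
σ₀² = 17.06² = 291.0436, σ² = 10.70² = 114.49; σ² + n·σ₀² = 114.49 + 10·291.0436 = 3024.926.
Posterior precision = 1/σ₀² + n/σ² = 1/291.0436 + 10/114.49 = (σ² + n·σ₀²)/(σ₀²σ²) = 3024.926/(291.0436·114.49); posterior variance σₙ² = σ₀²σ²/(σ² + n·σ₀²) = 291.0436·114.49/3024.926 = 11.015668.
Predictive variance for one new observation = σₙ² + σ² = 291.0436·114.49/3024.926 + 114.49 = σ²·(σ₀² + 3024.926)/3024.926 = 114.49·3315.9696/3024.926 = 125.505668; SD = √(114.49·3315.9696/3024.926) = 11.2029.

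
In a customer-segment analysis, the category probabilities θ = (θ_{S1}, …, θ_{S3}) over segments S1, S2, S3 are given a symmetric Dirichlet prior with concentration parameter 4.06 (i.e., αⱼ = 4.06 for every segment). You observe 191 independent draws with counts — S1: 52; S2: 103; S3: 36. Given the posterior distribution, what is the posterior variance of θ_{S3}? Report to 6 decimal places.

0.000775

The Dirichlet prior is conjugate to the Multinomial likelihood: each posterior αⱼ = prior αⱼ + observed count nⱼ.
Posterior concentration: (56.06, 107.06, 40.06), total = 203.18.
Var[θ_j] = α_j(Σα−α_j)/((Σα)²(Σα+1)) = 40.06·163.12/(203.18²·204.18) = 0.000775.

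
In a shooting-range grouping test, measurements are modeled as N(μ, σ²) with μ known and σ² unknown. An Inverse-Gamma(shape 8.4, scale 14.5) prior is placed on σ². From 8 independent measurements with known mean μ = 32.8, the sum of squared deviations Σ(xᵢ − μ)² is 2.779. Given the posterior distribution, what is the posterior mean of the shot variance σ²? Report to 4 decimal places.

1.3938

With known mean μ and an Inverse-Gamma(α, β) prior on σ², the Normal likelihood is conjugate: posterior is Inv-Gamma(α + n/2, β + Σ(xᵢ−μ)²/2).
Posterior: Inv-Gamma(8.4 + 8/2, 14.5 + 2.779/2) = Inv-Gamma(12.40, 15.8895).
E[σ²|data] = β/(α−1) = 15.8895/11.40 = 1.3938.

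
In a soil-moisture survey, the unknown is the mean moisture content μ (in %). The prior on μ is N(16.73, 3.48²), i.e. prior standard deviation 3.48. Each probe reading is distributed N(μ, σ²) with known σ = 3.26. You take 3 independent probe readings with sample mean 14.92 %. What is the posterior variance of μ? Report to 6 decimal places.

For Normal data with known variance σ², a Normal(μ₀, σ₀²) prior on μ is conjugate. Posterior precision = 1/σ₀² + n/σ²; posterior mean is the precision-weighted average of μ₀ and x̄.
σ₀² = 3.48² = 12.1104, σ² = 3.26² = 10.6276; σ² + n·σ₀² = 10.6276 + 3·12.1104 = 46.9588.
Posterior precision = 1/σ₀² + n/σ² = 1/12.1104 + 3/10.6276 = (σ² + n·σ₀²)/(σ₀²σ²) = 46.9588/(12.1104·10.6276); posterior variance σₙ² = σ₀²σ²/(σ² + n·σ₀²) = 12.1104·10.6276/46.9588 = 2.740796.

2.740796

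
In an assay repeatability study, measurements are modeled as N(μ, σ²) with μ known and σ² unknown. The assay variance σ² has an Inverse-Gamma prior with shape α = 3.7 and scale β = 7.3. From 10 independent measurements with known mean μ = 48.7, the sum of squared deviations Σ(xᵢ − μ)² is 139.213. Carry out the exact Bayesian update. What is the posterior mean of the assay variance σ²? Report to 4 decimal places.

With known mean μ and an Inverse-Gamma(α, β) prior on σ², the Normal likelihood is conjugate: posterior is Inv-Gamma(α + n/2, β + Σ(xᵢ−μ)²/2).
Posterior: Inv-Gamma(3.7 + 10/2, 7.3 + 139.213/2) = Inv-Gamma(8.70, 76.9065).
E[σ²|data] = β/(α−1) = 76.9065/7.70 = 9.9879.

9.9879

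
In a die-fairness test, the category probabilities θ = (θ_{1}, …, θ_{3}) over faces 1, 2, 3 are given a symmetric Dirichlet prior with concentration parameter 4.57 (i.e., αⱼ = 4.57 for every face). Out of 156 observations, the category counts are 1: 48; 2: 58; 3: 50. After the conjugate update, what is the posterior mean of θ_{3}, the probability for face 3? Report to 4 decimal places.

The Dirichlet prior is conjugate to the Multinomial likelihood: each posterior αⱼ = prior αⱼ + observed count nⱼ.
Posterior concentration: (52.57, 62.57, 54.57), total = 169.71.
E[θ_{3}|data] = α_{3}/Σα = 54.57/169.71 = 0.3215.

0.3215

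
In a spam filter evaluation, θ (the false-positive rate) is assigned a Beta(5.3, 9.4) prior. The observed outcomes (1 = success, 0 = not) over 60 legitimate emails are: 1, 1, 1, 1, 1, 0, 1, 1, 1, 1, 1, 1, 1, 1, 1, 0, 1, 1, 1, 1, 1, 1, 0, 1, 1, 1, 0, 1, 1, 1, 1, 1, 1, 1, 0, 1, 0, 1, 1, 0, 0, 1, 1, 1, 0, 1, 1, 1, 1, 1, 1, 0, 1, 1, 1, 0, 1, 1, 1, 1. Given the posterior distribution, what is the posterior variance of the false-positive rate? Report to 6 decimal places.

The Beta prior is conjugate to a Binomial/Bernoulli likelihood; the update adds successes to α and failures to β.
Posterior: Beta(α+k, β+n−k) = Beta(5.3+49, 9.4+11) = Beta(54.3, 20.4).
Var = αβ/((α+β)²(α+β+1)) = 54.3·20.4/(74.7²·75.7) = 0.002622.

0.002622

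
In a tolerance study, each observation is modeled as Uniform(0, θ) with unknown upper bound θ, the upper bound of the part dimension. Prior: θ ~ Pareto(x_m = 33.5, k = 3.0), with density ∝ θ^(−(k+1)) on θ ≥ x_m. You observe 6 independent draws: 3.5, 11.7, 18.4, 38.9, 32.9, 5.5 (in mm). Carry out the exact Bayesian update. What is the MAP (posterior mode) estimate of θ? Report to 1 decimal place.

A Pareto(scale x_m, shape k) prior on the upper bound θ of Uniform(0, θ) is conjugate: posterior is Pareto(max(x_m, max xᵢ), k + n).
Sample maximum = 38.9; prior scale x_m = 33.5 → posterior scale = max = 38.9.
Posterior shape = 3.0 + 6 = 9.0.
The Pareto density is decreasing on [x_m, ∞), so the mode is x_m = 38.9.

38.9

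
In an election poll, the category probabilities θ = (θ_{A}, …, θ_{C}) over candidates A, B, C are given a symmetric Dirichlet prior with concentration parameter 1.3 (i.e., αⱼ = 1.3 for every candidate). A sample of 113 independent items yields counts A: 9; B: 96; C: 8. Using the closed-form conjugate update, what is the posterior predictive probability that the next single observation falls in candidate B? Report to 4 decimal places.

The Dirichlet prior is conjugate to the Multinomial likelihood: each posterior αⱼ = prior αⱼ + observed count nⱼ.
Posterior concentration: (10.3, 97.3, 9.3), total = 116.9.
P(next = B | data) = α_{B}/Σα = 0.8323.

0.8323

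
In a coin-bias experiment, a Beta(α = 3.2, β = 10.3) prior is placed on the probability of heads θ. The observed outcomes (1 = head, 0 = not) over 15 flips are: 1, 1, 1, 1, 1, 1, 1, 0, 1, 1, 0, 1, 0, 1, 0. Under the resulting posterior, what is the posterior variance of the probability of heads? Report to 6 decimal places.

The Beta prior is conjugate to a Binomial/Bernoulli likelihood; the update adds successes to α and failures to β.
Posterior: Beta(α+k, β+n−k) = Beta(3.2+11, 10.3+4) = Beta(14.2, 14.3).
Var = αβ/((α+β)²(α+β+1)) = 14.2·14.3/(28.5²·29.5) = 0.008474.

0.008474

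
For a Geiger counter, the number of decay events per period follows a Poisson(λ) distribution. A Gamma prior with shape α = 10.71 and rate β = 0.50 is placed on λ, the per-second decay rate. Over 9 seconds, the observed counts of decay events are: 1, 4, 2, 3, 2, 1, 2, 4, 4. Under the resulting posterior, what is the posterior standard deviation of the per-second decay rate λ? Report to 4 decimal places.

0.6112

With a Gamma(shape α, rate β) prior, the Poisson likelihood is conjugate: the posterior is Gamma(α + ΣXᵢ, β + n).
Sum of counts S = 23 over n = 9 seconds.
Posterior: Gamma(α+S, β+n) = Gamma(10.71+23, 0.50+9) = Gamma(33.71, 9.50).
SD = √α/β = √33.71/9.50 = 0.6112.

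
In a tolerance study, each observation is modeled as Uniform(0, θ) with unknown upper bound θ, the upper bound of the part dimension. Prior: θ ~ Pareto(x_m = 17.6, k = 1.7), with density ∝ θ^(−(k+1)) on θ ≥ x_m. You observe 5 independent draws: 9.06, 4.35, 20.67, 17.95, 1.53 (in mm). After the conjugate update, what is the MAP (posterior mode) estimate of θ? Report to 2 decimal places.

20.67

A Pareto(scale x_m, shape k) prior on the upper bound θ of Uniform(0, θ) is conjugate: posterior is Pareto(max(x_m, max xᵢ), k + n).
Sample maximum = 20.67; prior scale x_m = 17.6 → posterior scale = max = 20.67.
Posterior shape = 1.7 + 5 = 6.7.
The Pareto density is decreasing on [x_m, ∞), so the mode is x_m = 20.67.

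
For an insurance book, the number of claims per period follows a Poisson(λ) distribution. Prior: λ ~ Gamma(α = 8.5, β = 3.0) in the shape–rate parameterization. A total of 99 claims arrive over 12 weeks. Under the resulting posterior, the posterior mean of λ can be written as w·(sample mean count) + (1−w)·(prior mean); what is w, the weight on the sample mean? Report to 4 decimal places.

0.8000

With a Gamma(shape α, rate β) prior, the Poisson likelihood is conjugate: the posterior is Gamma(α + ΣXᵢ, β + n).
Posterior mean = (α₀+S)/(β₀+n) = [n/(β₀+n)]·(S/n) + [β₀/(β₀+n)]·(α₀/β₀), so only n and β₀ enter the weight.
Weight on data w = n/(β₀+n) = 12/(3.0+12) = 12/15.0 = 0.8000.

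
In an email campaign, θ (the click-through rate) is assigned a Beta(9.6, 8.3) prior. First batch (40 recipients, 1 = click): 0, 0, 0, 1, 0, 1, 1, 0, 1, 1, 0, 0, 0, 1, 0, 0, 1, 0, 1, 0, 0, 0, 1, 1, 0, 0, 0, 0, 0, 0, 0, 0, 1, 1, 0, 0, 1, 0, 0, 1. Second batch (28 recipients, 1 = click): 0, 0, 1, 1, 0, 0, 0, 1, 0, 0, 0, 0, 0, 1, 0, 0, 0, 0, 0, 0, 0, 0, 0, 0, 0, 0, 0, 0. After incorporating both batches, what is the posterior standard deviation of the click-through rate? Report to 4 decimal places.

The Beta prior is conjugate to a Binomial/Bernoulli likelihood; the update adds successes to α and failures to β.
After batch 1: Beta(9.6+14, 8.3+26) = Beta(23.6, 34.3).
After batch 2: Beta(23.6+4, 34.3+24) = Beta(27.6, 58.3).
Var = αβ/((α+β)²(α+β+1)) = 27.6·58.3/(85.9²·86.9) = 0.00250941; SD = √0.00250941 = 0.0501.

0.0501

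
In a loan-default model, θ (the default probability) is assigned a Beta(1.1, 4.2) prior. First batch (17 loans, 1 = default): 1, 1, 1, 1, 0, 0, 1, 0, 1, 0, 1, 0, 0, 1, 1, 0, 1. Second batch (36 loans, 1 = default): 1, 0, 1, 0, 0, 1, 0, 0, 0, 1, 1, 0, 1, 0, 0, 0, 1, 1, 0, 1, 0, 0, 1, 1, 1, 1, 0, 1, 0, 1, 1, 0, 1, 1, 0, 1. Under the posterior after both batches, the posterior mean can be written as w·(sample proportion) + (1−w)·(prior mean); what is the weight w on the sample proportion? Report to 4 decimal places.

0.9091

The Beta prior is conjugate to a Binomial/Bernoulli likelihood; the update adds successes to α and failures to β.
Total number of loans: n = 17 + 36 = 53.
Posterior mean = (α₀+k)/(α₀+β₀+n) = [n/(α₀+β₀+n)]·(k/n) + [(α₀+β₀)/(α₀+β₀+n)]·α₀/(α₀+β₀), so only n and the prior enter the weight.
The weight on the data is w = n/(α₀+β₀+n) = 53/(1.1+4.2+53) = 53/58.3 = 0.9091.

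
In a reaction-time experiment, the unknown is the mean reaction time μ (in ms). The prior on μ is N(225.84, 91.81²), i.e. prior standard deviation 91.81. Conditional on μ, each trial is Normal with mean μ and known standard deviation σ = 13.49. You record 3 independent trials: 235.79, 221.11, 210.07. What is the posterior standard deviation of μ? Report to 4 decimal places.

For Normal data with known variance σ², a Normal(μ₀, σ₀²) prior on μ is conjugate. Posterior precision = 1/σ₀² + n/σ²; posterior mean is the precision-weighted average of μ₀ and x̄.
σ₀² = 91.81² = 8429.0761, σ² = 13.49² = 181.9801; σ² + n·σ₀² = 181.9801 + 3·8429.0761 = 25469.2084.
Posterior precision = 1/σ₀² + n/σ² = 1/8429.0761 + 3/181.9801 = (σ² + n·σ₀²)/(σ₀²σ²) = 25469.2084/(8429.0761·181.9801); posterior variance σₙ² = σ₀²σ²/(σ² + n·σ₀²) = 8429.0761·181.9801/25469.2084 = 60.226611.
Posterior SD = √σₙ² = √(8429.0761·181.9801/25469.2084) = 7.7606.

7.7606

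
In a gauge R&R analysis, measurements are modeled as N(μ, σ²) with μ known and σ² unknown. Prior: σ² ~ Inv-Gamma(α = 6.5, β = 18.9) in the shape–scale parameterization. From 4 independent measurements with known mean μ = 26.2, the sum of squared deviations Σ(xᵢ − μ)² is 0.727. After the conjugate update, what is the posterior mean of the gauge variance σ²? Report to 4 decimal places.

With known mean μ and an Inverse-Gamma(α, β) prior on σ², the Normal likelihood is conjugate: posterior is Inv-Gamma(α + n/2, β + Σ(xᵢ−μ)²/2).
Posterior: Inv-Gamma(6.5 + 4/2, 18.9 + 0.727/2) = Inv-Gamma(8.50, 19.2635).
E[σ²|data] = β/(α−1) = 19.2635/7.50 = 2.5685.

2.5685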